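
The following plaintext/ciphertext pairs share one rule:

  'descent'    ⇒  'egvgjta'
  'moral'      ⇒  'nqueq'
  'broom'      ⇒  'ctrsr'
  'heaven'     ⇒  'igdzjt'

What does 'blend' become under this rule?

cnhri

Each letter shifts forward by (position + 1), i.e. 1, 2, 3, … — the shift grows by one for each successive letter.
Applying it to blend: b+1=c, l+2=n, e+3=h, n+4=r, d+5=i.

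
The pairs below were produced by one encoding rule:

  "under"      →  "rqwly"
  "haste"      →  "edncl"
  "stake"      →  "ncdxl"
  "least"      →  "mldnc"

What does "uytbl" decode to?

prime

This is an affine cipher: with a=0,…,z=25, each position x becomes (15x+3) mod 26.
Undoing it on uytbl: u(20)→7·(20−3)≡15=p; y(24)→7·(24−3)≡17=r; t(19)→7·(19−3)≡8=i; b(1)→7·(1−3)≡12=m; l(11)→7·(11−3)≡4=e (all mod 26).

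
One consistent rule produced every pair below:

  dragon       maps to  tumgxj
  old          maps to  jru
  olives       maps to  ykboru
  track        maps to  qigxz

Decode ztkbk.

event

The output letters match the input read backwards, each shifted +6: dragon reversed is nogard. Read the word backwards and shift each letter +6.
Decoding ztkbk: shift back: z−6=t, t−6=n, k−6=e, b−6=v, k−6=e → tneve; then reverse → event.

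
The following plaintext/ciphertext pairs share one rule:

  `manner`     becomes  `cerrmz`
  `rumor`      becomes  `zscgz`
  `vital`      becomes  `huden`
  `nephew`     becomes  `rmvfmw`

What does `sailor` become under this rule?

Each letter's alphabet position (a=0..z=25) is mapped through 15·x+4 mod 26 — an affine cipher.
For sailor: s(18)→15·18+4≡14=o; a(0)→15·0+4≡4=e; i(8)→15·8+4≡20=u; l(11)→15·11+4≡13=n; o(14)→15·14+4≡6=g; r(17)→15·17+4≡25=z (all mod 26).

oeungz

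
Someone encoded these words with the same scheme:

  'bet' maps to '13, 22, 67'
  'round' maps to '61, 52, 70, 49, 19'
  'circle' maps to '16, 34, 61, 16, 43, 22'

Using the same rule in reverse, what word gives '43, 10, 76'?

law

b(#2)→13 and e(#5)→22: differences scale by 3, so n = 3·pos + 7. Each letter becomes 3×(its alphabet position, a=1..z=26) + 7.
Reversing it on 43, 10, 76: 43→(43−7)÷3=12=l, 10→(10−7)÷3=1=a, 76→(76−7)÷3=23=w.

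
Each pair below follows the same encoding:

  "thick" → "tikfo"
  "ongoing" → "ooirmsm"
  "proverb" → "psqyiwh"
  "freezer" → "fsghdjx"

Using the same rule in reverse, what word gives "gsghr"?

The shift increases by 1 at each position, starting from +0: 0, 1, 2, ….
Reversing it on gsghr: g−0=g, s−1=r, g−2=e, h−3=e, r−4=n.

green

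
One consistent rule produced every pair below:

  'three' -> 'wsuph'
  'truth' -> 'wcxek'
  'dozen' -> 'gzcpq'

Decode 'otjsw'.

Shifts by position in three: pos 0: t→w (+3), pos 1: h→s (+11), pos 2: r→u (+3), pos 3: e→p (+11) — repeating every 2. A repeating key of period 2 is used — shifts +3, +11 over and over.
Undoing it on otjsw: o−3=l, t−11=i, j−3=g, s−11=h, w−3=t.

light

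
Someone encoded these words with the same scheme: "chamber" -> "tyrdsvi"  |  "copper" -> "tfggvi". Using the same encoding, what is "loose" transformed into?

cffjv

Compare letters: c→t is +17, h→y is +17, a→r is +17 — a constant shift. It's a constant shift of +17 (ROT17).
Applying it to loose: l+17=c, o+17=f, o+17=f, s+17=j, e+17=v.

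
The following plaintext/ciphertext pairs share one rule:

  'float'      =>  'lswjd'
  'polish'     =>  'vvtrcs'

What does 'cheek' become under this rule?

iomnu

In float: f→l is +6, l→s is +7, o→w is +8, a→j is +9 — the shift increases by 1 each position. The shift increases by 1 at each position, starting from +6: 6, 7, 8, ….
Applying it to cheek: c+6=i, h+7=o, e+8=m, e+9=n, k+10=u.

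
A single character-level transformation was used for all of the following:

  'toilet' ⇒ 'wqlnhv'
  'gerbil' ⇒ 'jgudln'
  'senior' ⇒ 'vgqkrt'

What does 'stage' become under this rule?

Shifts by position in toilet: pos 0: t→w (+3), pos 1: o→q (+2), pos 2: i→l (+3), pos 3: l→n (+2) — repeating every 2. It's a Vigenère-style cipher with numeric key [3,2]: position i shifts by key[i mod 2].
Applying it to stage: s+3=v, t+2=v, a+3=d, g+2=i, e+3=h.

vvdih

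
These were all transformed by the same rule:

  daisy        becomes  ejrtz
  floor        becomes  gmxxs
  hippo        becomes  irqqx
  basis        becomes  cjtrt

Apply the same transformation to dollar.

Vowels shift forward by 9 and consonants shift forward by 1.
For dollar: d(cons)+1=e, o(vowel)+9=x, l(cons)+1=m, l(cons)+1=m, a(vowel)+9=j, r(cons)+1=s.

exmmjs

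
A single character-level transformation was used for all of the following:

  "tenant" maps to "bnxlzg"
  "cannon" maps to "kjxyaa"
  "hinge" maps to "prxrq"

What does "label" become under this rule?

Each letter shifts forward by (position + 8), i.e. 8, 9, 10, … — the shift grows by one for each successive letter.
For label: l+8=t, a+9=j, b+10=l, e+11=p, l+12=x.

tjlpx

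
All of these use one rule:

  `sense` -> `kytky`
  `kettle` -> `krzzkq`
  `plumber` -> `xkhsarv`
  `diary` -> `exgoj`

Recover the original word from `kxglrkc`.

The output letters match the input read backwards, each shifted +6: sense reversed is esnes. Read the word backwards and shift each letter +6.
Decoding kxglrkc: shift back: k−6=e, x−6=r, g−6=a, l−6=f, r−6=l, k−6=e, c−6=w → eraflew; then reverse → welfare.

welfare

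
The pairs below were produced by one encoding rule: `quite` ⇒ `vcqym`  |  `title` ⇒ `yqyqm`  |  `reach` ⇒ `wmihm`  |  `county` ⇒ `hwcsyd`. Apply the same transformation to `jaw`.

The shift depends on letter class: consonant q→v is +5, but vowel u→c is +8. Two shifts are in play — +8 for a/e/i/o/u, +5 for every other letter.
For jaw: j(cons)+5=o, a(vowel)+8=i, w(cons)+5=b.

oib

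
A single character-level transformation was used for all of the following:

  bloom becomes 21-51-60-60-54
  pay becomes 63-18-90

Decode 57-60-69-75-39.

The formula is n = 3×(alphabet index, a=1) + 15.
Reversing it on 57-60-69-75-39: 57→(57−15)÷3=14=n, 60→(60−15)÷3=15=o, 69→(69−15)÷3=18=r, 75→(75−15)÷3=20=t, 39→(39−15)÷3=8=h.

north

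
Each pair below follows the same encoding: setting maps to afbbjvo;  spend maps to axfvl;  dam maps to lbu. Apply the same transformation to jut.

Two shifts are in play — +1 for a/e/i/o/u, +8 for every other letter.
On jut: j(cons)+8=r, u(vowel)+1=v, t(cons)+8=b.

rvb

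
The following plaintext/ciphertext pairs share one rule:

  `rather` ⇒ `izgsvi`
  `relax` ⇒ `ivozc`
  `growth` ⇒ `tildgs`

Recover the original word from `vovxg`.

elect

r(17)→i(8) and a(0)→z(25) fit y≡25x+25 (mod 26); the inverse of 25 mod 26 is 25. Each letter's alphabet position (a=0..z=25) is mapped through 25·x+25 mod 26 — an affine cipher.
Undoing it on vovxg: v(21)→25·(21−25)≡4=e; o(14)→25·(14−25)≡11=l; v(21)→25·(21−25)≡4=e; x(23)→25·(23−25)≡2=c; g(6)→25·(6−25)≡19=t (all mod 26).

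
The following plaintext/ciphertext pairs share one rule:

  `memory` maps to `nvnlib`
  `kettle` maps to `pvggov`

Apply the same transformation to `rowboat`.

Each pair mirrors across the alphabet (m↔n, e↔v, m↔n): positions sum to 25. This is the alphabet-reversal cipher (Atbash): a becomes z, b becomes y, etc.
On rowboat: r↔i, o↔l, w↔d, b↔y, o↔l, a↔z, t↔g.

ildylzg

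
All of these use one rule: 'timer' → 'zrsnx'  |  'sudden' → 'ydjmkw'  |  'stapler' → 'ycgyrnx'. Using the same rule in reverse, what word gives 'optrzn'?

Shifts by position in timer: pos 0: t→z (+6), pos 1: i→r (+9), pos 2: m→s (+6), pos 3: e→n (+9) — repeating every 2. A repeating key of period 2 is used — shifts +6, +9 over and over.
Reversing it on optrzn: o−6=i, p−9=g, t−6=n, r−9=i, z−6=t, n−9=e.

ignite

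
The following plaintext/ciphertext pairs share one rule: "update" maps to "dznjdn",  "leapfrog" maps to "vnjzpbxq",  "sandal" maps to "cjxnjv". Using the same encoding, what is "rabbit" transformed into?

bjllrd

The shift depends on letter class: consonant p→z is +10, but vowel u→d is +9. Two shifts are in play — +9 for a/e/i/o/u, +10 for every other letter.
Applying it to rabbit: r(cons)+10=b, a(vowel)+9=j, b(cons)+10=l, b(cons)+10=l, i(vowel)+9=r, t(cons)+10=d.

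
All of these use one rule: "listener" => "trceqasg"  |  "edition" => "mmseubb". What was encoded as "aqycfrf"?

shorter

The shift increases by 1 at each position, starting from +8: 8, 9, 10, ….
Decoding aqycfrf: a−8=s, q−9=h, y−10=o, c−11=r, f−12=t, r−13=e, f−14=r.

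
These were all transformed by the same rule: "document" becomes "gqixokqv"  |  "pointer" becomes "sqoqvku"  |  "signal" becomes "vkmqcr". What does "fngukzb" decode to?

clarity

Shifts by position in document: pos 0: d→g (+3), pos 1: o→q (+2), pos 2: c→i (+6), pos 3: u→x (+3), pos 4: m→o (+2), pos 5: e→k (+6) — repeating every 3. A repeating key of period 3 is used — shifts +3, +2, +6 over and over.
Reversing it on fngukzb: f−3=c, n−2=l, g−6=a, u−3=r, k−2=i, z−6=t, b−3=y.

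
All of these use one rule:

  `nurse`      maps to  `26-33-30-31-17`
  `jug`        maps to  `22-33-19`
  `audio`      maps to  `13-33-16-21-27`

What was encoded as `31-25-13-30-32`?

n is letter #14 and maps to 26: an offset of 12. The number is (letter's place in the alphabet, a=1) + 12.
Undoing it on 31-25-13-30-32: 31→(31−12)÷1=19=s, 25→(25−12)÷1=13=m, 13→(13−12)÷1=1=a, 30→(30−12)÷1=18=r, 32→(32−12)÷1=20=t.

smart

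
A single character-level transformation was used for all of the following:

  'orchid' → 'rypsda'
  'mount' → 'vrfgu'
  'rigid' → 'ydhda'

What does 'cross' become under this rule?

pyrjj

o(14)→r(17) and r(17)→y(24) fit y≡11x+19 (mod 26); the inverse of 11 mod 26 is 19. Treating letters as 0–25, the rule is x ↦ 11x + 19 (mod 26).
On cross: c(2)→11·2+19≡15=p; r(17)→11·17+19≡24=y; o(14)→11·14+19≡17=r; s(18)→11·18+19≡9=j; s(18)→11·18+19≡9=j (all mod 26).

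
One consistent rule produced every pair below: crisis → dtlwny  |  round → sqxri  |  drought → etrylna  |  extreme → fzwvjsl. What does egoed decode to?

delay

In crisis: c→d is +1, r→t is +2, i→l is +3, s→w is +4 — the shift increases by 1 each position. Each letter shifts forward by (position + 1), i.e. 1, 2, 3, … — the shift grows by one for each successive letter.
Reversing it on egoed: e−1=d, g−2=e, o−3=l, e−4=a, d−5=y.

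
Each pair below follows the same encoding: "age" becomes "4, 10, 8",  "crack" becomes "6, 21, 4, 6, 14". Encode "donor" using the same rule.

The number is (letter's place in the alphabet, a=1) + 3.
Applying it to donor: d=4→7, o=15→18, n=14→17, o=15→18, r=18→21.

7, 18, 17, 18, 21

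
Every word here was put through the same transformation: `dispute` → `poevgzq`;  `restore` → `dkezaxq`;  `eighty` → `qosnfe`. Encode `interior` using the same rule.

utfkdoax

Shifts by position in dispute: pos 0: d→p (+12), pos 1: i→o (+6), pos 2: s→e (+12), pos 3: p→v (+6) — repeating every 2. The shifts repeat in a cycle of length 2: positions 0,1,… shift by +12, +6, then the pattern repeats.
For interior: i+12=u, n+6=t, t+12=f, e+6=k, r+12=d, i+6=o, o+12=a, r+6=x.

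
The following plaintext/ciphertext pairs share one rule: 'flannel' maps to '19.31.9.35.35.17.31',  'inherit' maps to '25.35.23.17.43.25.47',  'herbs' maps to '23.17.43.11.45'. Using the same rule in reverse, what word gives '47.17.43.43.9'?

terra

With a=1..z=26, the number is 2·pos + 7.
Undoing it on 47.17.43.43.9: 47→(47−7)÷2=20=t, 17→(17−7)÷2=5=e, 43→(43−7)÷2=18=r, 43→(43−7)÷2=18=r, 9→(9−7)÷2=1=a.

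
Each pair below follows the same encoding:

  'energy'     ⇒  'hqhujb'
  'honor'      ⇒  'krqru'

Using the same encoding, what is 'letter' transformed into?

ohwwhu

Each letter is shifted forward by 3 in the alphabet (a Caesar shift of +3).
Applying it to letter: l+3=o, e+3=h, t+3=w, t+3=w, e+3=h, r+3=u.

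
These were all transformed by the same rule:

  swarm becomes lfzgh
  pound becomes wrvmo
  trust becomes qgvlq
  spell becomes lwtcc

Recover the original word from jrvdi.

s(18)→l(11) and w(22)→f(5) fit y≡5x+25 (mod 26); the inverse of 5 mod 26 is 21. Each letter's alphabet position (a=0..z=25) is mapped through 5·x+25 mod 26 — an affine cipher.
Decoding jrvdi: j(9)→21·(9−25)≡2=c; r(17)→21·(17−25)≡14=o; v(21)→21·(21−25)≡20=u; d(3)→21·(3−25)≡6=g; i(8)→21·(8−25)≡7=h (all mod 26).

cough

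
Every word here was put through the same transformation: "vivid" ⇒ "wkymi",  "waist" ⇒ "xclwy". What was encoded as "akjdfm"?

In vivid: v→w is +1, i→k is +2, v→y is +3, i→m is +4 — the shift increases by 1 each position. The shift increases by 1 at each position, starting from +1: 1, 2, 3, ….
Reversing it on akjdfm: a−1=z, k−2=i, j−3=g, d−4=z, f−5=a, m−6=g.

zigzag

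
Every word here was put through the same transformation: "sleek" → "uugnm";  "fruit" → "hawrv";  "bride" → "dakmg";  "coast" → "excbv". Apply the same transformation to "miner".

Shifts by position in sleek: pos 0: s→u (+2), pos 1: l→u (+9), pos 2: e→g (+2), pos 3: e→n (+9) — repeating every 2. The shifts repeat in a cycle of length 2: positions 0,1,… shift by +2, +9, then the pattern repeats.
On miner: m+2=o, i+9=r, n+2=p, e+9=n, r+2=t.

orpnt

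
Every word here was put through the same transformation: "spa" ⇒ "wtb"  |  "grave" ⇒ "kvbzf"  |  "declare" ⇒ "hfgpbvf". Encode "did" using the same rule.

hjh

The shift depends on letter class: consonant s→w is +4, but vowel a→b is +1. The rule splits by letter class: vowels +1, consonants +4.
For did: d(cons)+4=h, i(vowel)+1=j, d(cons)+4=h.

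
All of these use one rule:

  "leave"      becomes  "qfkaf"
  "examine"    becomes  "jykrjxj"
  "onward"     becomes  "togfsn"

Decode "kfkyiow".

Shifts by position in leave: pos 0: l→q (+5), pos 1: e→f (+1), pos 2: a→k (+10), pos 3: v→a (+5), pos 4: e→f (+1) — repeating every 3. It's a Vigenère-style cipher with numeric key [5,1,10]: position i shifts by key[i mod 3].
Undoing it on kfkyiow: k−5=f, f−1=e, k−10=a, y−5=t, i−1=h, o−10=e, w−5=r.

feather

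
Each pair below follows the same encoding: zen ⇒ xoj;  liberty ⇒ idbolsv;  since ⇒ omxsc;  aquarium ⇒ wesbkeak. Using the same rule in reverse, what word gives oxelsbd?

The output letters match the input read backwards, each shifted +10: zen reversed is nez. Two steps: reverse the string, then apply a Caesar shift of +10.
Undoing it on oxelsbd: shift back: o−10=e, x−10=n, e−10=u, l−10=b, s−10=i, b−10=r, d−10=t → enubirt; then reverse → tribune.

tribune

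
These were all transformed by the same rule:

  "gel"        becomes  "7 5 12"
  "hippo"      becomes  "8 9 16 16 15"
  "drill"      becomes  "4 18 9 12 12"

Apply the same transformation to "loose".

g is letter #7 and maps to 7: an offset of 0. Letters become their 1-indexed alphabet positions: a=1 … z=26.
Applying it to loose: l=12→12, o=15→15, o=15→15, s=19→19, e=5→5.

12 15 15 19 5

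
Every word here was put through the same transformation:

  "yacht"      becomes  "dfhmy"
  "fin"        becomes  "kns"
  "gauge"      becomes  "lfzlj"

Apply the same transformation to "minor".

rnstw

Compare letters: y→d is +5, a→f is +5, c→h is +5 — a constant shift. Each letter is shifted forward by 5 in the alphabet (a Caesar shift of +5).
Applying it to minor: m+5=r, i+5=n, n+5=s, o+5=t, r+5=w.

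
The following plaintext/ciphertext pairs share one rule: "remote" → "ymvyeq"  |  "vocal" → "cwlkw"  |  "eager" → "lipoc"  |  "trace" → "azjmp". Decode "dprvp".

while

In remote: r→y is +7, e→m is +8, m→v is +9, o→y is +10 — the shift increases by 1 each position. The shift increases by 1 at each position, starting from +7: 7, 8, 9, ….
Decoding dprvp: d−7=w, p−8=h, r−9=i, v−10=l, p−11=e.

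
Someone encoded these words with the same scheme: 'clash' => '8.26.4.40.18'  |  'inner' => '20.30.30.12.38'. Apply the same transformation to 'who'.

48.18.32

With a=1..z=26, the number is 2·pos + 2.
For who: w=23→48, h=8→18, o=15→32.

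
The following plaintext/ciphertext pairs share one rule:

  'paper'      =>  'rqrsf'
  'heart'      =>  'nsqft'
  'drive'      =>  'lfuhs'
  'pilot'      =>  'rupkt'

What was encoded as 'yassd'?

queen

p(15)→r(17) and a(0)→q(16) fit y≡7x+16 (mod 26); the inverse of 7 mod 26 is 15. Treating letters as 0–25, the rule is x ↦ 7x + 16 (mod 26).
Undoing it on yassd: y(24)→15·(24−16)≡16=q; a(0)→15·(0−16)≡20=u; s(18)→15·(18−16)≡4=e; s(18)→15·(18−16)≡4=e; d(3)→15·(3−16)≡13=n (all mod 26).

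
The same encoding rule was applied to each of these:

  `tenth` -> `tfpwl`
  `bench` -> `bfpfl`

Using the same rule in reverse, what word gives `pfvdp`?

In tenth: t→t is +0, e→f is +1, n→p is +2, t→w is +3 — the shift increases by 1 each position. Each letter shifts forward by its position index (0, 1, 2, …) — the shift grows by one for each successive letter.
Undoing it on pfvdp: p−0=p, f−1=e, v−2=t, d−3=a, p−4=l.

petal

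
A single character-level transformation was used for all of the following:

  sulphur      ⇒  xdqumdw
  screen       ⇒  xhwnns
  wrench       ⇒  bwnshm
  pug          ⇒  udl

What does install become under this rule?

Two shifts are in play — +9 for a/e/i/o/u, +5 for every other letter.
For install: i(vowel)+9=r, n(cons)+5=s, s(cons)+5=x, t(cons)+5=y, a(vowel)+9=j, l(cons)+5=q, l(cons)+5=q.

rsxyjqq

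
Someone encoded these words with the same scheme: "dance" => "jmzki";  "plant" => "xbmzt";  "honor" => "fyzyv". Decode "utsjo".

study

d(3)→j(9) and a(0)→m(12) fit y≡25x+12 (mod 26); the inverse of 25 mod 26 is 25. This is an affine cipher: with a=0,…,z=25, each position x becomes (25x+12) mod 26.
Decoding utsjo: u(20)→25·(20−12)≡18=s; t(19)→25·(19−12)≡19=t; s(18)→25·(18−12)≡20=u; j(9)→25·(9−12)≡3=d; o(14)→25·(14−12)≡24=y (all mod 26).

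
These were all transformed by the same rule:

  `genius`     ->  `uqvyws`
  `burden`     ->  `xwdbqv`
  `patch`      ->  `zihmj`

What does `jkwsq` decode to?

house

g(6)→u(20) and e(4)→q(16) fit y≡15x+8 (mod 26); the inverse of 15 mod 26 is 7. This is an affine cipher: with a=0,…,z=25, each position x becomes (15x+8) mod 26.
Undoing it on jkwsq: j(9)→7·(9−8)≡7=h; k(10)→7·(10−8)≡14=o; w(22)→7·(22−8)≡20=u; s(18)→7·(18−8)≡18=s; q(16)→7·(16−8)≡4=e (all mod 26).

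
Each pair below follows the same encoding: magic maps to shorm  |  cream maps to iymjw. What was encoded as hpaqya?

bishop

In magic: m→s is +6, a→h is +7, g→o is +8, i→r is +9 — the shift increases by 1 each position. The shift increases by 1 at each position, starting from +6: 6, 7, 8, ….
Decoding hpaqya: h−6=b, p−7=i, a−8=s, q−9=h, y−10=o, a−11=p.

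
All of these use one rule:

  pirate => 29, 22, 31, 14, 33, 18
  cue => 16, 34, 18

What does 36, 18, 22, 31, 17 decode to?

p is letter #16 and maps to 29: an offset of 13. Letters become their 1-based position plus 13 (so a→14, b→15, …).
Reversing it on 36, 18, 22, 31, 17: 36→(36−13)÷1=23=w, 18→(18−13)÷1=5=e, 22→(22−13)÷1=9=i, 31→(31−13)÷1=18=r, 17→(17−13)÷1=4=d.

weird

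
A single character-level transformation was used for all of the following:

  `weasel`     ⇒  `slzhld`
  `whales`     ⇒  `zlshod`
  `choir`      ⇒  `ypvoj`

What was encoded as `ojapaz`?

stitch

The output letters match the input read backwards, each shifted +7: weasel reversed is lesaew. Two steps: reverse the string, then apply a Caesar shift of +7.
Reversing it on ojapaz: shift back: o−7=h, j−7=c, a−7=t, p−7=i, a−7=t, z−7=s → hctits; then reverse → stitch.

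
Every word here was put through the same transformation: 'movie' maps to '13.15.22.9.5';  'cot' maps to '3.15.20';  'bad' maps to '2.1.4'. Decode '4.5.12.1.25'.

delay

m is letter #13 and maps to 13: an offset of 0. Letters become their 1-indexed alphabet positions: a=1 … z=26.
Reversing it on 4.5.12.1.25: 4=d, 5=e, 12=l, 1=a, 25=y.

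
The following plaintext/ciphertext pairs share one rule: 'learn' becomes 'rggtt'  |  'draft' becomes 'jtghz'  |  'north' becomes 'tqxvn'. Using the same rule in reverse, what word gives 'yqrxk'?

solve

Shifts by position in learn: pos 0: l→r (+6), pos 1: e→g (+2), pos 2: a→g (+6), pos 3: r→t (+2) — repeating every 2. A repeating key of period 2 is used — shifts +6, +2 over and over.
Decoding yqrxk: y−6=s, q−2=o, r−6=l, x−2=v, k−6=e.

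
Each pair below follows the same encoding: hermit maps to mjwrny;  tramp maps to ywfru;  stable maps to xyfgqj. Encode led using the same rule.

Compare letters: h→m is +5, e→j is +5, r→w is +5 — a constant shift. Each letter is shifted forward by 5 in the alphabet (a Caesar shift of +5).
Applying it to led: l+5=q, e+5=j, d+5=i.

qji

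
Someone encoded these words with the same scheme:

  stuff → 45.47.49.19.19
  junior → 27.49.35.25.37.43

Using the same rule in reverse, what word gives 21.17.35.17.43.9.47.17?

s(#19)→45 and t(#20)→47: differences scale by 2, so n = 2·pos + 7. Each letter becomes 2×(its alphabet position, a=1..z=26) + 7.
Decoding 21.17.35.17.43.9.47.17: 21→(21−7)÷2=7=g, 17→(17−7)÷2=5=e, 35→(35−7)÷2=14=n, 17→(17−7)÷2=5=e, 43→(43−7)÷2=18=r, 9→(9−7)÷2=1=a, 47→(47−7)÷2=20=t, 17→(17−7)÷2=5=e.

generate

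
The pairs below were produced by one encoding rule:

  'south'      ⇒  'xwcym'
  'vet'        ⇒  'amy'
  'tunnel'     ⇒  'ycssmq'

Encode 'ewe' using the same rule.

mbm

The shift depends on letter class: consonant s→x is +5, but vowel o→w is +8. The rule splits by letter class: vowels +8, consonants +5.
Applying it to ewe: e(vowel)+8=m, w(cons)+5=b, e(vowel)+8=m.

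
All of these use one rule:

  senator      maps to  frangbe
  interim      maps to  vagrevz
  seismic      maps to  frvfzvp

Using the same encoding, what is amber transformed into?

Compare letters: s→f is +13, e→r is +13, n→a is +13 — a constant shift. Each letter is shifted forward by 13 in the alphabet (a Caesar shift of +13).
For amber: a+13=n, m+13=z, b+13=o, e+13=r, r+13=e.

nzore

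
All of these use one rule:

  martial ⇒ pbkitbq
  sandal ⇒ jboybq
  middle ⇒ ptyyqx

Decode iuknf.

m(12)→p(15) and a(0)→b(1) fit y≡25x+1 (mod 26); the inverse of 25 mod 26 is 25. This is an affine cipher: with a=0,…,z=25, each position x becomes (25x+1) mod 26.
Reversing it on iuknf: i(8)→25·(8−1)≡19=t; u(20)→25·(20−1)≡7=h; k(10)→25·(10−1)≡17=r; n(13)→25·(13−1)≡14=o; f(5)→25·(5−1)≡22=w (all mod 26).

throw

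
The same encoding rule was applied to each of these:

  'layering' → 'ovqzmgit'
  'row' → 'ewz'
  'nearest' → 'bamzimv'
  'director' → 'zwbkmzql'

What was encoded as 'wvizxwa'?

soprano

The output letters match the input read backwards, each shifted +8: layering reversed is gnireyal. Two steps: reverse the string, then apply a Caesar shift of +8.
Reversing it on wvizxwa: shift back: w−8=o, v−8=n, i−8=a, z−8=r, x−8=p, w−8=o, a−8=s → onarpos; then reverse → soprano.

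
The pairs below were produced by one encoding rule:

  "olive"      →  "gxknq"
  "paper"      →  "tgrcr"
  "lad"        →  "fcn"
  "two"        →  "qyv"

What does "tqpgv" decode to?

The output letters match the input read backwards, each shifted +2: olive reversed is evilo. The word is reversed, then every letter is shifted forward by 2.
Decoding tqpgv: shift back: t−2=r, q−2=o, p−2=n, g−2=e, v−2=t → ronet; then reverse → tenor.

tenor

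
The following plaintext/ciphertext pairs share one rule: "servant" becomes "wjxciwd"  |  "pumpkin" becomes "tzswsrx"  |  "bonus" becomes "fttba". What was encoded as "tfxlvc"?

In servant: s→w is +4, e→j is +5, r→x is +6, v→c is +7 — the shift increases by 1 each position. Letter i (0-indexed) is shifted by i+4, so successive shifts are 4, 5, 6, ….
Undoing it on tfxlvc: t−4=p, f−5=a, x−6=r, l−7=e, v−8=n, c−9=t.

parent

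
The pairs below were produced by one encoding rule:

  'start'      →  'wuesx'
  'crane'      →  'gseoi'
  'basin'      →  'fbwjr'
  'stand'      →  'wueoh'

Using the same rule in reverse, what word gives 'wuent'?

Shifts by position in start: pos 0: s→w (+4), pos 1: t→u (+1), pos 2: a→e (+4), pos 3: r→s (+1) — repeating every 2. The shifts repeat in a cycle of length 2: positions 0,1,… shift by +4, +1, then the pattern repeats.
Reversing it on wuent: w−4=s, u−1=t, e−4=a, n−1=m, t−4=p.

stamp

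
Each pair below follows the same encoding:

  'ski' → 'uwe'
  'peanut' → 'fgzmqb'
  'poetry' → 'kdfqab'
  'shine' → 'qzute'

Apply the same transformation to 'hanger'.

dqszmt

Read the word backwards and shift each letter +12.
For hanger: reverse → regnah; then shift: r+12=d, e+12=q, g+12=s, n+12=z, a+12=m, h+12=t.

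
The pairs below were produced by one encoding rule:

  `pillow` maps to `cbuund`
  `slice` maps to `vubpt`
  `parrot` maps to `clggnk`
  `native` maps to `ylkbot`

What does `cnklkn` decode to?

potato

p(15)→c(2) and i(8)→b(1) fit y≡15x+11 (mod 26); the inverse of 15 mod 26 is 7. Each letter's alphabet position (a=0..z=25) is mapped through 15·x+11 mod 26 — an affine cipher.
Undoing it on cnklkn: c(2)→7·(2−11)≡15=p; n(13)→7·(13−11)≡14=o; k(10)→7·(10−11)≡19=t; l(11)→7·(11−11)≡0=a; k(10)→7·(10−11)≡19=t; n(13)→7·(13−11)≡14=o (all mod 26).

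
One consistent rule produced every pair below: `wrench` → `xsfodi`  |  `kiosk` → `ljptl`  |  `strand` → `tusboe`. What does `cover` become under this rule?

dpwfs

Each letter is shifted forward by 1 in the alphabet (a Caesar shift of +1).
Applying it to cover: c+1=d, o+1=p, v+1=w, e+1=f, r+1=s.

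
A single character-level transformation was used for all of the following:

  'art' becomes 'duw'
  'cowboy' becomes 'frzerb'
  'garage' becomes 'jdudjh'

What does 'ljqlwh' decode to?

Every letter moves 3 places later in the alphabet, wrapping around z→a.
Undoing it on ljqlwh: l−3=i, j−3=g, q−3=n, l−3=i, w−3=t, h−3=e.

ignite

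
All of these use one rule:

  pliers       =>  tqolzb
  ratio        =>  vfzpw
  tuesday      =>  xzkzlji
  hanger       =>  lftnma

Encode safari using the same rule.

wflhzr

Letter i (0-indexed) is shifted by i+4, so successive shifts are 4, 5, 6, ….
Applying it to safari: s+4=w, a+5=f, f+6=l, a+7=h, r+8=z, i+9=r.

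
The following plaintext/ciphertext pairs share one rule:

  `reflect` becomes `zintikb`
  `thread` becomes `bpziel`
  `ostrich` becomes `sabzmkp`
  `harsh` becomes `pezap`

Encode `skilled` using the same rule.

The shift depends on letter class: consonant r→z is +8, but vowel e→i is +4. The rule splits by letter class: vowels +4, consonants +8.
On skilled: s(cons)+8=a, k(cons)+8=s, i(vowel)+4=m, l(cons)+8=t, l(cons)+8=t, e(vowel)+4=i, d(cons)+8=l.

asmttil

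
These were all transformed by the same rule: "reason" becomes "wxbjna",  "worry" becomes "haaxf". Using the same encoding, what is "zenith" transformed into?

qcrwni

The word is reversed, then every letter is shifted forward by 9.
On zenith: reverse → htinez; then shift: h+9=q, t+9=c, i+9=r, n+9=w, e+9=n, z+9=i.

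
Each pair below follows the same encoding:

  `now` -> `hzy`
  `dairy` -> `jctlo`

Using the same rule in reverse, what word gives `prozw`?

Two steps: reverse the string, then apply a Caesar shift of +11.
Reversing it on prozw: shift back: p−11=e, r−11=g, o−11=d, z−11=o, w−11=l → egdol; then reverse → lodge.

lodge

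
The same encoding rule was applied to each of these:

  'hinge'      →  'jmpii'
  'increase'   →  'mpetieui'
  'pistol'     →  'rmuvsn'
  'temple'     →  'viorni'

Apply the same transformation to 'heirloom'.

jimtnsso

The shift depends on letter class: consonant h→j is +2, but vowel i→m is +4. The rule splits by letter class: vowels +4, consonants +2.
Applying it to heirloom: h(cons)+2=j, e(vowel)+4=i, i(vowel)+4=m, r(cons)+2=t, l(cons)+2=n, o(vowel)+4=s, o(vowel)+4=s, m(cons)+2=o.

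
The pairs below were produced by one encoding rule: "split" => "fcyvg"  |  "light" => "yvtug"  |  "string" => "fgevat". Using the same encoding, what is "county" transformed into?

Compare letters: s→f is +13, p→c is +13, l→y is +13 — a constant shift. Every letter moves 13 places later in the alphabet, wrapping around z→a.
On county: c+13=p, o+13=b, u+13=h, n+13=a, t+13=g, y+13=l.

pbhagl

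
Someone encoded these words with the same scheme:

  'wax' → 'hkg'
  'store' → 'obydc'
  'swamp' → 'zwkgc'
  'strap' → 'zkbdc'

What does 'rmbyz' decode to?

The word is reversed, then every letter is shifted forward by 10.
Decoding rmbyz: shift back: r−10=h, m−10=c, b−10=r, y−10=o, z−10=p → hcrop; then reverse → porch.

porch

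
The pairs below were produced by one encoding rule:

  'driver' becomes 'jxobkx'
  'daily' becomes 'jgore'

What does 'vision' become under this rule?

boyout

Compare letters: d→j is +6, r→x is +6, i→o is +6 — a constant shift. Each letter is shifted forward by 6 in the alphabet (a Caesar shift of +6).
On vision: v+6=b, i+6=o, s+6=y, i+6=o, o+6=u, n+6=t.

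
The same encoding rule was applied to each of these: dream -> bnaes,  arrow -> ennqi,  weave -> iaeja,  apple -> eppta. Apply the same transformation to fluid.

ztkwb

d(3)→b(1) and r(17)→n(13) fit y≡25x+4 (mod 26); the inverse of 25 mod 26 is 25. Treating letters as 0–25, the rule is x ↦ 25x + 4 (mod 26).
For fluid: f(5)→25·5+4≡25=z; l(11)→25·11+4≡19=t; u(20)→25·20+4≡10=k; i(8)→25·8+4≡22=w; d(3)→25·3+4≡1=b (all mod 26).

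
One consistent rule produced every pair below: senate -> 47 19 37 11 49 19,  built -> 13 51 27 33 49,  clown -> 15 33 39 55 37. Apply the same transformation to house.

s(#19)→47 and e(#5)→19: differences scale by 2, so n = 2·pos + 9. The formula is n = 2×(alphabet index, a=1) + 9.
Applying it to house: h=8→25, o=15→39, u=21→51, s=19→47, e=5→19.

25 39 51 47 19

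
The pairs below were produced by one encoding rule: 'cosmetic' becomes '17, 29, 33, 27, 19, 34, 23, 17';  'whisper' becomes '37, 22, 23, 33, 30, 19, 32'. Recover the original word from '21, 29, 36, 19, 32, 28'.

govern

Each letter is replaced by its alphabet position (a=1..z=26) + 14.
Undoing it on 21, 29, 36, 19, 32, 28: 21→(21−14)÷1=7=g, 29→(29−14)÷1=15=o, 36→(36−14)÷1=22=v, 19→(19−14)÷1=5=e, 32→(32−14)÷1=18=r, 28→(28−14)÷1=14=n.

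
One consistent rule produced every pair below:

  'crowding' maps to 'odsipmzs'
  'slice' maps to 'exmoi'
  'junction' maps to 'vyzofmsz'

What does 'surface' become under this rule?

The rule splits by letter class: vowels +4, consonants +12.
For surface: s(cons)+12=e, u(vowel)+4=y, r(cons)+12=d, f(cons)+12=r, a(vowel)+4=e, c(cons)+12=o, e(vowel)+4=i.

eydreoi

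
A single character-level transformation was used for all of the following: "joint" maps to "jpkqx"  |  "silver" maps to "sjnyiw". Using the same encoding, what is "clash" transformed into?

cmcvl

In joint: j→j is +0, o→p is +1, i→k is +2, n→q is +3 — the shift increases by 1 each position. Letter i (0-indexed) is shifted by i+0, so successive shifts are 0, 1, 2, ….
On clash: c+0=c, l+1=m, a+2=c, s+3=v, h+4=l.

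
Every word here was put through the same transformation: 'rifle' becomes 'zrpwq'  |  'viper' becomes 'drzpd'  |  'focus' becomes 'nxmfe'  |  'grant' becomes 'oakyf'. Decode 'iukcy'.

alarm

The shift increases by 1 at each position, starting from +8: 8, 9, 10, ….
Decoding iukcy: i−8=a, u−9=l, k−10=a, c−11=r, y−12=m.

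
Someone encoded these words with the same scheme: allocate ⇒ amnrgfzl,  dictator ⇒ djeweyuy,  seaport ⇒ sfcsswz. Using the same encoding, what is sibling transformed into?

The shift increases by 1 at each position, starting from +0: 0, 1, 2, ….
On sibling: s+0=s, i+1=j, b+2=d, l+3=o, i+4=m, n+5=s, g+6=m.

sjdomsm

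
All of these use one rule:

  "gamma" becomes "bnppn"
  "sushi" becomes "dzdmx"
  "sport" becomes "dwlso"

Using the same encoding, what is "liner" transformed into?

exafs

g(6)→b(1) and a(0)→n(13) fit y≡11x+13 (mod 26); the inverse of 11 mod 26 is 19. Treating letters as 0–25, the rule is x ↦ 11x + 13 (mod 26).
Applying it to liner: l(11)→11·11+13≡4=e; i(8)→11·8+13≡23=x; n(13)→11·13+13≡0=a; e(4)→11·4+13≡5=f; r(17)→11·17+13≡18=s (all mod 26).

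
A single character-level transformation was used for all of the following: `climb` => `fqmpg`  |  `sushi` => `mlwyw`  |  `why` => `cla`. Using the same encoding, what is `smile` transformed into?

The output letters match the input read backwards, each shifted +4: climb reversed is bmilc. Read the word backwards and shift each letter +4.
For smile: reverse → elims; then shift: e+4=i, l+4=p, i+4=m, m+4=q, s+4=w.

ipmqw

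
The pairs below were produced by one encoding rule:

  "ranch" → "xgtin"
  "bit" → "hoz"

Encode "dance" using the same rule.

jgtik

Compare letters: r→x is +6, a→g is +6, n→t is +6 — a constant shift. Each letter is shifted forward by 6 in the alphabet (a Caesar shift of +6).
On dance: d+6=j, a+6=g, n+6=t, c+6=i, e+6=k.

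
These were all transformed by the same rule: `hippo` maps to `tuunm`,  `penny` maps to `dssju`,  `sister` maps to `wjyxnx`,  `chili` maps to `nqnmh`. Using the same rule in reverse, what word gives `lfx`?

sag

The output letters match the input read backwards, each shifted +5: hippo reversed is oppih. Read the word backwards and shift each letter +5.
Decoding lfx: shift back: l−5=g, f−5=a, x−5=s → gas; then reverse → sag.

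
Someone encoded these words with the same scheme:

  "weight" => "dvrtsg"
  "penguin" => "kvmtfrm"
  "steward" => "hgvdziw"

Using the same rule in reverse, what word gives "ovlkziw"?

leopard

Each pair mirrors across the alphabet (w↔d, e↔v, i↔r): positions sum to 25. Each letter is replaced by its mirror in the alphabet: a↔z, b↔y, c↔x, and so on (the Atbash cipher).
Reversing it on ovlkziw: o↔l, v↔e, l↔o, k↔p, z↔a, i↔r, w↔d.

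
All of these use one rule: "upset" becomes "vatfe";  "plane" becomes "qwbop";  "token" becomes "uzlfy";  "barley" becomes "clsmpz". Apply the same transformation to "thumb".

Shifts by position in upset: pos 0: u→v (+1), pos 1: p→a (+11), pos 2: s→t (+1), pos 3: e→f (+1), pos 4: t→e (+11) — repeating every 3. The shifts repeat in a cycle of length 3: positions 0,1,… shift by +1, +11, +1, then the pattern repeats.
On thumb: t+1=u, h+11=s, u+1=v, m+1=n, b+11=m.

usvnm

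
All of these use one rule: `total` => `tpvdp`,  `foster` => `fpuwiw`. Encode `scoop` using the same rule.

sdqrt

In total: t→t is +0, o→p is +1, t→v is +2, a→d is +3 — the shift increases by 1 each position. Letter i (0-indexed) is shifted by i+0, so successive shifts are 0, 1, 2, ….
Applying it to scoop: s+0=s, c+1=d, o+2=q, o+3=r, p+4=t.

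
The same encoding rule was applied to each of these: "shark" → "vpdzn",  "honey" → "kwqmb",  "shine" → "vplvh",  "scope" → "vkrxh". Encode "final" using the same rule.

Shifts by position in shark: pos 0: s→v (+3), pos 1: h→p (+8), pos 2: a→d (+3), pos 3: r→z (+8) — repeating every 2. It's a Vigenère-style cipher with numeric key [3,8]: position i shifts by key[i mod 2].
On final: f+3=i, i+8=q, n+3=q, a+8=i, l+3=o.

iqqio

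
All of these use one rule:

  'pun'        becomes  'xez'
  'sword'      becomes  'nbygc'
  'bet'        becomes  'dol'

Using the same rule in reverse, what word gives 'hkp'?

fax

The output letters match the input read backwards, each shifted +10: pun reversed is nup. Read the word backwards and shift each letter +10.
Decoding hkp: shift back: h−10=x, k−10=a, p−10=f → xaf; then reverse → fax.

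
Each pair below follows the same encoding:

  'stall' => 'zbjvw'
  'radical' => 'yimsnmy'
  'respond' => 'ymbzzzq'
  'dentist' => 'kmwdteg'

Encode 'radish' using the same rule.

yimsdt

In stall: s→z is +7, t→b is +8, a→j is +9, l→v is +10 — the shift increases by 1 each position. Letter i (0-indexed) is shifted by i+7, so successive shifts are 7, 8, 9, ….
On radish: r+7=y, a+8=i, d+9=m, i+10=s, s+11=d, h+12=t.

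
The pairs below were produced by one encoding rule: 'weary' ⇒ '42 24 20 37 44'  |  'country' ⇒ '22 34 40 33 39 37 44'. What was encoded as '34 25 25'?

w is letter #23 and maps to 42: an offset of 19. Letters become their 1-based position plus 19 (so a→20, b→21, …).
Undoing it on 34 25 25: 34→(34−19)÷1=15=o, 25→(25−19)÷1=6=f, 25→(25−19)÷1=6=f.

off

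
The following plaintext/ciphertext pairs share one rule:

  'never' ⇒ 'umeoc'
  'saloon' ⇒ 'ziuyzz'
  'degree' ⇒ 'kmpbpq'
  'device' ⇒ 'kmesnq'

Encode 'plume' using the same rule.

wtdwp

In never: n→u is +7, e→m is +8, v→e is +9, e→o is +10 — the shift increases by 1 each position. The shift increases by 1 at each position, starting from +7: 7, 8, 9, ….
On plume: p+7=w, l+8=t, u+9=d, m+10=w, e+11=p.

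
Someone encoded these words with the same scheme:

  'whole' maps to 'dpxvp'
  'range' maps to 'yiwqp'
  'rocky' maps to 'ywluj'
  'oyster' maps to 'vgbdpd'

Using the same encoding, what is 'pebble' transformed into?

wmklwq

In whole: w→d is +7, h→p is +8, o→x is +9, l→v is +10 — the shift increases by 1 each position. Each letter shifts forward by (position + 7), i.e. 7, 8, 9, … — the shift grows by one for each successive letter.
For pebble: p+7=w, e+8=m, b+9=k, b+10=l, l+11=w, e+12=q.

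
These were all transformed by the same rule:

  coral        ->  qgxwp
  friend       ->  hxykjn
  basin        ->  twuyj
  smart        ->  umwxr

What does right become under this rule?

c(2)→q(16) and o(14)→g(6) fit y≡23x+22 (mod 26); the inverse of 23 mod 26 is 17. Treating letters as 0–25, the rule is x ↦ 23x + 22 (mod 26).
Applying it to right: r(17)→23·17+22≡23=x; i(8)→23·8+22≡24=y; g(6)→23·6+22≡4=e; h(7)→23·7+22≡1=b; t(19)→23·19+22≡17=r (all mod 26).

xyebr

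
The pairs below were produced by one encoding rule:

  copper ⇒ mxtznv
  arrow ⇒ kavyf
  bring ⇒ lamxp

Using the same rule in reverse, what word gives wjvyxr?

maroon

Shifts by position in copper: pos 0: c→m (+10), pos 1: o→x (+9), pos 2: p→t (+4), pos 3: p→z (+10), pos 4: e→n (+9), pos 5: r→v (+4) — repeating every 3. The shifts repeat in a cycle of length 3: positions 0,1,… shift by +10, +9, +4, then the pattern repeats.
Undoing it on wjvyxr: w−10=m, j−9=a, v−4=r, y−10=o, x−9=o, r−4=n.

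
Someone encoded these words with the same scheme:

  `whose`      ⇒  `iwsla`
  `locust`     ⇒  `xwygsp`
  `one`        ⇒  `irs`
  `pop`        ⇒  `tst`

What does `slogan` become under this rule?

Read the word backwards and shift each letter +4.
On slogan: reverse → nagols; then shift: n+4=r, a+4=e, g+4=k, o+4=s, l+4=p, s+4=w.

rekspw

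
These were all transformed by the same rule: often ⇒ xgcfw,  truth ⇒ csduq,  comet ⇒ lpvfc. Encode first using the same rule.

Shifts by position in often: pos 0: o→x (+9), pos 1: f→g (+1), pos 2: t→c (+9), pos 3: e→f (+1) — repeating every 2. The shifts repeat in a cycle of length 2: positions 0,1,… shift by +9, +1, then the pattern repeats.
Applying it to first: f+9=o, i+1=j, r+9=a, s+1=t, t+9=c.

ojatc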